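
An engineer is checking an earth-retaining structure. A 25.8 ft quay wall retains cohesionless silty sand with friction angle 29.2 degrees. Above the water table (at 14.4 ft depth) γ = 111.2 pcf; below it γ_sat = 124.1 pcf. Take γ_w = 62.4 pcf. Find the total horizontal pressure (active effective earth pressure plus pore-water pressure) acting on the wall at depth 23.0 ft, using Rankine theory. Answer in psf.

1270 psf

K_a = (1 − sin φ)/(1 + sin φ) = 0.3442.
γ' = 124.1 − 62.4 = 61.70 pcf.
Effective vertical stress at 23.0 ft: σ'_v = 111.2×14.4 + 61.70×8.60 = 2132 psf.
σ'_h = K_a σ'_v = 0.3442 × 2132 = 733.8 psf; u = γ_w × 8.60 = 536.6 psf.
Total σ_h = 733.8 + 536.6 = 1270 psf.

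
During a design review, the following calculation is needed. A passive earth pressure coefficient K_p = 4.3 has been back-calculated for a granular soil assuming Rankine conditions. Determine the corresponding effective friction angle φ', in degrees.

38.5°

K_p = (1+sin φ)/(1−sin φ) ⇒ sin φ = (K_p − 1)/(K_p + 1) = 0.6226.
φ = arcsin(0.6226) = 38.51°.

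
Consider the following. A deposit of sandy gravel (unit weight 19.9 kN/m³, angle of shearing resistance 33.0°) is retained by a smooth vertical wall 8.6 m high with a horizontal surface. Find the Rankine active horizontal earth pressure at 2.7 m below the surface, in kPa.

K_a = (1 − sin φ)/(1 + sin φ) = 0.2948.
σ_h = K_a γ z = 0.2948 × 19.9 × 2.7 = 15.84 kPa.

15.8 kPa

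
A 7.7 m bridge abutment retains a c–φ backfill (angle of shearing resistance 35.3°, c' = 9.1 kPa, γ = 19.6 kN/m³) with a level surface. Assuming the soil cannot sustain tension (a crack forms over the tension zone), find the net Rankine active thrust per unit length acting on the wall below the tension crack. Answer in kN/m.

91.4 kN/m

K_a = 0.2675; √K_a = 0.5172.
Tension-crack depth z_c = 2c/(γ√K_a) = 2×9.1/(19.6×0.5172) = 1.795 m.
σ_a at base = K_a γ H − 2c√K_a = 0.2675×19.6×7.7 − 2×9.1×0.5172 = 30.96 kPa.
P_a = ½ × 30.96 × (H − z_c) = 0.5×30.96×5.905 = 91.42 kN/m.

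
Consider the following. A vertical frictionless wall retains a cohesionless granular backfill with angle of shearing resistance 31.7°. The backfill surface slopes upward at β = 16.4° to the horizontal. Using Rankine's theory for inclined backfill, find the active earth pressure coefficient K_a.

K_a = cos β · (cos β − √(cos²β − cos²φ)) / (cos β + √(cos²β − cos²φ)).
cos β = 0.9593, cos φ = 0.8508, √(cos²β − cos²φ) = 0.4432.
K_a = 0.9593 × (0.9593 − 0.4432)/(0.9593 + 0.4432) = 0.3530.

0.353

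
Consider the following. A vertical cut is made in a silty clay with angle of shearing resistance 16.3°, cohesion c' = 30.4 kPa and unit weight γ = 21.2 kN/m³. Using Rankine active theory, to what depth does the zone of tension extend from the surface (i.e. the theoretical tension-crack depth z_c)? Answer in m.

K_a = tan²(45° − 16.3°/2) = 0.5617; √K_a = 0.7495.
The active pressure is zero where K_a γ z = 2c√K_a, so z_c = 2c/(γ√K_a) = 2×30.4/(21.2×0.7495) = 3.827 m.

3.83 m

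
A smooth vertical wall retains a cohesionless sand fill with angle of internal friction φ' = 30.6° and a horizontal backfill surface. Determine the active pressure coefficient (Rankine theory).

K_a = (1 − sin φ)/(1 + sin φ) = (1 − sin 30.6°)/(1 + sin 30.6°) = 0.3253.

0.325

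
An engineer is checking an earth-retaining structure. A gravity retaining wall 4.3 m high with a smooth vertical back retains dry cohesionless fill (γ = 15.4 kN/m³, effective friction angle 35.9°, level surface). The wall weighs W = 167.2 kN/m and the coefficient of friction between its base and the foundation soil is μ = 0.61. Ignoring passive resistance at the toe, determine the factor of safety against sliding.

2.75

K_a = tan²(45° − 35.9°/2) = 0.2607.
P_a = ½K_aγH² = 0.5×0.2607×15.4×4.3² = 37.12 kN/m, acting at H/3 = 1.433 m above the base.
FS_sliding = μW / P_a = 0.61×167.2 / 37.12 = 2.747.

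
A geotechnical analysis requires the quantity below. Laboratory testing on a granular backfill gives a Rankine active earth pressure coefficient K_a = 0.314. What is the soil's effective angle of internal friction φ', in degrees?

K_a = tan²(45° − φ/2) ⇒ 45° − φ/2 = arctan(√0.314) = 29.26°.
φ = 2(45° − 29.26°) = 31.47°.

31.5°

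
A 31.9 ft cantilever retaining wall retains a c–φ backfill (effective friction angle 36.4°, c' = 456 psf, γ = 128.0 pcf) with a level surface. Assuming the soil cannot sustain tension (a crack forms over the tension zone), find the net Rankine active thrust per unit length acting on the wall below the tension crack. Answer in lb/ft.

5170 lb/ft

K_a = 0.2552; √K_a = 0.5051.
Tension-crack depth z_c = 2c/(γ√K_a) = 2×456/(128.0×0.5051) = 14.11 ft.
σ_a at base = K_a γ H − 2c√K_a = 0.2552×128.0×31.9 − 2×456×0.5051 = 581.2 psf.
P_a = ½ × 581.2 × (H − z_c) = 0.5×581.2×17.79 = 5171 lb/ft.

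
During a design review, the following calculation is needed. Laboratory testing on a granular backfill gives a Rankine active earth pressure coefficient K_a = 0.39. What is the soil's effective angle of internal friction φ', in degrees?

K_a = tan²(45° − φ/2) ⇒ 45° − φ/2 = arctan(√0.39) = 31.98°.
φ = 2(45° − 31.98°) = 26.03°.

26.0°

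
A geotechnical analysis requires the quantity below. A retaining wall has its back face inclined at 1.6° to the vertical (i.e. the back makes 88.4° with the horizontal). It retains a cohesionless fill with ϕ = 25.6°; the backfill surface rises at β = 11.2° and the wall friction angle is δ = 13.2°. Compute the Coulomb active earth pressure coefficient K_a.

K_a = sin²(α+φ) / [sin²α · sin(α−δ) · (1 + √{sin(φ+δ)sin(φ−β) / (sin(α−δ)sin(α+β))})²].
With α = 88.4°, φ = 25.6°, δ = 13.2°, β = 11.2°: K_a = 0.4381.

0.438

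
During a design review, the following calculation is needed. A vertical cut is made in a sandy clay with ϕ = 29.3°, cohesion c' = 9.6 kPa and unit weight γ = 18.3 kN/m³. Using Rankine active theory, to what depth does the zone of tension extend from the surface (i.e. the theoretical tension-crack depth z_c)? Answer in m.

1.79 m

K_a = tan²(45° − 29.3°/2) = 0.3428; √K_a = 0.5855.
The active pressure is zero where K_a γ z = 2c√K_a, so z_c = 2c/(γ√K_a) = 2×9.6/(18.3×0.5855) = 1.792 m.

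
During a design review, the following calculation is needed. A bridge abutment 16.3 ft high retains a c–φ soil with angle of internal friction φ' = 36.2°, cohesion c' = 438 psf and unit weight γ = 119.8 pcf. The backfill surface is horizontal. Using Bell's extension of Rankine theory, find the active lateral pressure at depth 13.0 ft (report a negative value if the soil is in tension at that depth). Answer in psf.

K_a = (1 − sin φ)/(1 + sin φ) = 0.2574.
σ_a = K_a γ z − 2c√K_a = 0.2574×119.8×13.0 − 2×438×0.5073 = -43.57 psf.

-43.6 psf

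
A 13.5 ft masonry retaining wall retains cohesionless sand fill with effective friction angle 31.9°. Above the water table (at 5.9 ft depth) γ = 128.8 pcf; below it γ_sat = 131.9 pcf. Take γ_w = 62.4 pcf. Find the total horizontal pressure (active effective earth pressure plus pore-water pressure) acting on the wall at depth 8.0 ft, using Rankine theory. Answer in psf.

411 psf

K_a = (1 − sin φ)/(1 + sin φ) = 0.3085.
γ' = 131.9 − 62.4 = 69.50 pcf.
Effective vertical stress at 8.0 ft: σ'_v = 128.8×5.9 + 69.50×2.10 = 905.9 psf.
σ'_h = K_a σ'_v = 0.3085 × 905.9 = 279.5 psf; u = γ_w × 2.10 = 131.0 psf.
Total σ_h = 279.5 + 131.0 = 410.5 psf.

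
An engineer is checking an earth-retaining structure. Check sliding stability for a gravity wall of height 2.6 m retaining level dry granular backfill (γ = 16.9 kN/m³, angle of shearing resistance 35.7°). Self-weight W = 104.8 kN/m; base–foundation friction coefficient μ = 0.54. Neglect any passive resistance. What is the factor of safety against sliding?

3.77

K_a = tan²(45° − 35.7°/2) = 0.2630.
P_a = ½K_aγH² = 0.5×0.2630×16.9×2.6² = 15.02 kN/m, acting at H/3 = 0.8667 m above the base.
FS_sliding = μW / P_a = 0.54×104.8 / 15.02 = 3.767.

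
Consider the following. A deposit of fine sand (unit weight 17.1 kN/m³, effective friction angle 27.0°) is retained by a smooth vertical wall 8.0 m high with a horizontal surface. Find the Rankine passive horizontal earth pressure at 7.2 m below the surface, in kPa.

328 kPa

K_p = (1 + sin φ)/(1 − sin φ) = 2.663.
σ_h = K_p γ z = 2.663 × 17.1 × 7.2 = 327.9 kPa.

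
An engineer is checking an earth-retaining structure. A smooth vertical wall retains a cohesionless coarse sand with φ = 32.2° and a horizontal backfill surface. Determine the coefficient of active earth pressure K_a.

K_a = (1 − sin φ)/(1 + sin φ) = (1 − sin 32.2°)/(1 + sin 32.2°) = 0.3047.

0.305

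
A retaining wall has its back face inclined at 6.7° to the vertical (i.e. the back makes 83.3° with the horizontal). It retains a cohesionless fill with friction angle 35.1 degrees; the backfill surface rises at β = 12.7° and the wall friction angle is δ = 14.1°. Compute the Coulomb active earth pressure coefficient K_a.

0.346

K_a = sin²(α+φ) / [sin²α · sin(α−δ) · (1 + √{sin(φ+δ)sin(φ−β) / (sin(α−δ)sin(α+β))})²].
With α = 83.3°, φ = 35.1°, δ = 14.1°, β = 12.7°: K_a = 0.3461.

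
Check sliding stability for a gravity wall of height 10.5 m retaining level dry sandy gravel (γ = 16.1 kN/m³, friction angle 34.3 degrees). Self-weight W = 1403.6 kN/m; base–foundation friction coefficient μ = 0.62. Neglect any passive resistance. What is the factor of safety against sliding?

K_a = tan²(45° − 34.3°/2) = 0.2792.
P_a = ½K_aγH² = 0.5×0.2792×16.1×10.5² = 247.8 kN/m, acting at H/3 = 3.500 m above the base.
FS_sliding = μW / P_a = 0.62×1403.6 / 247.8 = 3.512.

3.51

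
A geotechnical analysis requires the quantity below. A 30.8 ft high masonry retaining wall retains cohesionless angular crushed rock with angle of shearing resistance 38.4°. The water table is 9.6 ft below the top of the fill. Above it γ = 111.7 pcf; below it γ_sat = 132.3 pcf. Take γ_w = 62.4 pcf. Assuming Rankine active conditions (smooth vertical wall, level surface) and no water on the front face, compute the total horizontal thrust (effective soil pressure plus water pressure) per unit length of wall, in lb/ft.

K_a = tan²(45° − φ/2) = 0.2337.
γ' = 132.3 − 62.4 = 69.90 pcf. Depth below WT = 21.2 ft.
σ'_h at WT = K_a γ d_w = 250.6 psf; at base = 250.6 + K_a γ' × 21.2 = 596.9 psf.
P₁ (0–9.6 ft) = ½×250.6×9.6 = 1203. P₂ (9.6–30.8 ft) = ½(250.6+596.9)×21.2 = 8983.
P_w = ½ γ_w h₂² = 0.5×62.4×21.2² = 14020. Total = 1203+8983+14020 = 24210 lb/ft.

24200 lb/ft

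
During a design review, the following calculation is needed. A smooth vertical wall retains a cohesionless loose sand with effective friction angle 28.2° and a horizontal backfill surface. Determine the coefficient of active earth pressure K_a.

K_a = tan²(45° − φ/2) = tan²(30.90°) = 0.3582.

0.358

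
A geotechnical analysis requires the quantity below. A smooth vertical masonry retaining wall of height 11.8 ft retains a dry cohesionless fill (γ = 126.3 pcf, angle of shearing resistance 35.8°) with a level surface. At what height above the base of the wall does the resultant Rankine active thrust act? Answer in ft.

3.93 ft

K_a = 0.2619.
The pressure distribution is triangular, so the resultant acts at H/3 above the base = 11.8/3 = 3.933 ft.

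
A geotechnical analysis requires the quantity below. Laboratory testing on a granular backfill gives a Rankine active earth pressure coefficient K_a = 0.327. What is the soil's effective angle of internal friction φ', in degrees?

K_a = tan²(45° − φ/2) ⇒ 45° − φ/2 = arctan(√0.327) = 29.76°.
φ = 2(45° − 29.76°) = 30.47°.

30.5°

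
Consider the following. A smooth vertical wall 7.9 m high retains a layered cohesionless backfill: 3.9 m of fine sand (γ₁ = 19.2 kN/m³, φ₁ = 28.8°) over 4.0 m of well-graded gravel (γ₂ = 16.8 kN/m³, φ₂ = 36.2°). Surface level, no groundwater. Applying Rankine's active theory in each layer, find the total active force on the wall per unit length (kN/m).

K_a1 = tan²(45°−28.8°/2) = 0.3498; K_a2 = tan²(45°−36.2°/2) = 0.2574.
Layer 1: σ at base = K_a1 γ₁ h₁ = 26.19 kPa; P₁ = ½×26.19×3.9 = 51.07.
Layer 2: σ_v at top = γ₁h₁ = 74.88; σ_h top = K_a2×74.88 = 19.27; σ_h base = K_a2×(74.88+16.8×4.0) = 36.57.
P₂ = ½(19.27+36.57)×4.0 = 111.7. Total P_a = 51.07+111.7 = 162.8 kN/m.

163 kN/m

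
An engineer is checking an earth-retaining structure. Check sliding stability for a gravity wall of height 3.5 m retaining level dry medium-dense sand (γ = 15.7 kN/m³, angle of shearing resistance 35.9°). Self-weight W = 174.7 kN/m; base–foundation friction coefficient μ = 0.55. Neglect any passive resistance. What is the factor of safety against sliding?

K_a = tan²(45° − 35.9°/2) = 0.2607.
P_a = ½K_aγH² = 0.5×0.2607×15.7×3.5² = 25.07 kN/m, acting at H/3 = 1.167 m above the base.
FS_sliding = μW / P_a = 0.55×174.7 / 25.07 = 3.832.

3.83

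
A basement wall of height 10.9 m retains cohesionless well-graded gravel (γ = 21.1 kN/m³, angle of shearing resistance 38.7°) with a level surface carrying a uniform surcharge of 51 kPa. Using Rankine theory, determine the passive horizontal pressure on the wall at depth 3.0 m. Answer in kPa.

496 kPa

K_p = (1 + sin φ)/(1 − sin φ) = 4.337.
σ_v = γz + q = 21.1 × 3.0 + 51 = 114.3 kPa.
σ_h = K_p σ_v = 4.337 × 114.3 = 495.7 kPa.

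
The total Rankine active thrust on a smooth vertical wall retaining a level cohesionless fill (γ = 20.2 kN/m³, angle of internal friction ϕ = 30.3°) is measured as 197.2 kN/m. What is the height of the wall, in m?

7.70 m

K_a = 0.3293. P_a = ½ K_a γ H² ⇒ H = √(2P_a/(K_a γ)).
H = √(2×197.2/(0.3293×20.2)) = 7.700 m.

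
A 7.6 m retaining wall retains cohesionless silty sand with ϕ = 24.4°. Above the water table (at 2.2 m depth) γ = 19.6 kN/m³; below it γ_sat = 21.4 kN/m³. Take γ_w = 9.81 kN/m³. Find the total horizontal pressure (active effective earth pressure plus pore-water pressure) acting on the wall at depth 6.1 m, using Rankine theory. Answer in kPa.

K_a = (1 − sin φ)/(1 + sin φ) = 0.4153.
γ' = 21.4 − 9.81 = 11.59 kN/m³.
Effective vertical stress at 6.1 m: σ'_v = 19.6×2.2 + 11.59×3.90 = 88.32 kPa.
σ'_h = K_a σ'_v = 0.4153 × 88.32 = 36.68 kPa; u = γ_w × 3.90 = 38.26 kPa.
Total σ_h = 36.68 + 38.26 = 74.94 kPa.

74.9 kPa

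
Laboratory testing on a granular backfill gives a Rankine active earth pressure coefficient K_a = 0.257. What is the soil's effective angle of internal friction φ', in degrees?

36.2°

K_a = tan²(45° − φ/2) ⇒ 45° − φ/2 = arctan(√0.257) = 26.88°.
φ = 2(45° − 26.88°) = 36.23°.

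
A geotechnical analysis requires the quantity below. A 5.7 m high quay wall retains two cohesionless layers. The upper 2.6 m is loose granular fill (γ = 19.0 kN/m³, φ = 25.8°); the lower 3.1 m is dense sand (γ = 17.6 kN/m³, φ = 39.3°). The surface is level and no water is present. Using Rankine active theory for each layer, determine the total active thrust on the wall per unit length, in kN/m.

K_a1 = tan²(45°−25.8°/2) = 0.3935; K_a2 = tan²(45°−39.3°/2) = 0.2245.
Layer 1: σ at base = K_a1 γ₁ h₁ = 19.44 kPa; P₁ = ½×19.44×2.6 = 25.27.
Layer 2: σ_v at top = γ₁h₁ = 49.40; σ_h top = K_a2×49.40 = 11.09; σ_h base = K_a2×(49.40+17.6×3.1) = 23.33.
P₂ = ½(11.09+23.33)×3.1 = 53.35. Total P_a = 25.27+53.35 = 78.63 kN/m.

78.6 kN/m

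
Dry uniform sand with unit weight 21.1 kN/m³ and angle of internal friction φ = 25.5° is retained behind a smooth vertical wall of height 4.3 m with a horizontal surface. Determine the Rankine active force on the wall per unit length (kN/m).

77.7 kN/m

K_a = tan²(45° − φ/2) = 0.3981.
P_a = ½ K_a γ H² = 0.5 × 0.3981 × 21.1 × 4.3² = 77.66 kN/m.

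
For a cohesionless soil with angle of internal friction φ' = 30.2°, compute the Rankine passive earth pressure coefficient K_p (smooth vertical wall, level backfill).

3.02

K_p = (1 + sin φ)/(1 − sin φ) = tan²(45° + 30.2°/2) = 3.024.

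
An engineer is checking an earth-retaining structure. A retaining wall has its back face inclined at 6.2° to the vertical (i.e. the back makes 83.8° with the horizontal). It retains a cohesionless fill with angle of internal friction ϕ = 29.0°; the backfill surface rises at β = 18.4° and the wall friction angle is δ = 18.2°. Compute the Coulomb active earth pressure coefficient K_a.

K_a = sin²(α+φ) / [sin²α · sin(α−δ) · (1 + √{sin(φ+δ)sin(φ−β) / (sin(α−δ)sin(α+β))})²].
With α = 83.8°, φ = 29.0°, δ = 18.2°, β = 18.4°: K_a = 0.4891.

0.489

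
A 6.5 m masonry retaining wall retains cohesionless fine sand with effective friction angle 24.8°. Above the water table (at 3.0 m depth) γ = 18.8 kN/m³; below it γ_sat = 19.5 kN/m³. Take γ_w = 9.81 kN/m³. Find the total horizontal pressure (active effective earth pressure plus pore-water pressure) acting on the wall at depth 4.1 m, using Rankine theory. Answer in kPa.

38.2 kPa

K_a = (1 − sin φ)/(1 + sin φ) = 0.4090.
γ' = 19.5 − 9.81 = 9.690 kN/m³.
Effective vertical stress at 4.1 m: σ'_v = 18.8×3.0 + 9.690×1.10 = 67.06 kPa.
σ'_h = K_a σ'_v = 0.4090 × 67.06 = 27.43 kPa; u = γ_w × 1.10 = 10.79 kPa.
Total σ_h = 27.43 + 10.79 = 38.22 kPa.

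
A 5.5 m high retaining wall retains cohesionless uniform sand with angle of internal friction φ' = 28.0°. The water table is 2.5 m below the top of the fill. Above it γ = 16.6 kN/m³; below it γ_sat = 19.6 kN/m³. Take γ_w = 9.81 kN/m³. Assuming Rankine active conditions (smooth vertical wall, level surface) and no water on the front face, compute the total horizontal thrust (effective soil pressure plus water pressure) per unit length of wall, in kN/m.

124 kN/m

K_a = tan²(45° − φ/2) = 0.3610.
γ' = 19.6 − 9.81 = 9.790 kN/m³. Depth below WT = 3.0 m.
σ'_h at WT = K_a γ d_w = 14.98 kPa; at base = 14.98 + K_a γ' × 3.0 = 25.59 kPa.
P₁ (0–2.5 m) = ½×14.98×2.5 = 18.73. P₂ (2.5–5.5 m) = ½(14.98+25.59)×3.0 = 60.85.
P_w = ½ γ_w h₂² = 0.5×9.81×3.0² = 44.14. Total = 18.73+60.85+44.14 = 123.7 kN/m.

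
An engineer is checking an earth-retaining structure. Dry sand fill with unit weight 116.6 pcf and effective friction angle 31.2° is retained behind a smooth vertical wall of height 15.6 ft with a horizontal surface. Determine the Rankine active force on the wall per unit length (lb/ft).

4500 lb/ft

K_a = tan²(45° − φ/2) = 0.3175.
P_a = ½ K_a γ H² = 0.5 × 0.3175 × 116.6 × 15.6² = 4505 lb/ft.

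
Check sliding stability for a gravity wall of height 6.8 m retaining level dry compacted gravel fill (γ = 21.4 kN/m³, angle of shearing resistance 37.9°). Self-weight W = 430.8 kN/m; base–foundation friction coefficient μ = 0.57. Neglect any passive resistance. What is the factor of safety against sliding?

2.08

K_a = tan²(45° − 37.9°/2) = 0.2389.
P_a = ½K_aγH² = 0.5×0.2389×21.4×6.8² = 118.2 kN/m, acting at H/3 = 2.267 m above the base.
FS_sliding = μW / P_a = 0.57×430.8 / 118.2 = 2.077.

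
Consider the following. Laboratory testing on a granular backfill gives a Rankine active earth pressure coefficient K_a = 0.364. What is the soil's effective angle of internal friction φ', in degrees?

27.8°

K_a = tan²(45° − φ/2) ⇒ 45° − φ/2 = arctan(√0.364) = 31.10°.
φ = 2(45° − 31.10°) = 27.79°.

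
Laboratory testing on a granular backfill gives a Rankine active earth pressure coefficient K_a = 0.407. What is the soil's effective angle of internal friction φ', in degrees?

24.9°

K_a = tan²(45° − φ/2) ⇒ 45° − φ/2 = arctan(√0.407) = 32.54°.
φ = 2(45° − 32.54°) = 24.93°.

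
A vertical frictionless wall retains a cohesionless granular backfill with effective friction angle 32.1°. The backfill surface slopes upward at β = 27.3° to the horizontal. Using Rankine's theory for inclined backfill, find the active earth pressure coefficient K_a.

K_a = cos β · (cos β − √(cos²β − cos²φ)) / (cos β + √(cos²β − cos²φ)).
cos β = 0.8886, cos φ = 0.8471, √(cos²β − cos²φ) = 0.2684.
K_a = 0.8886 × (0.8886 − 0.2684)/(0.8886 + 0.2684) = 0.4764.

0.476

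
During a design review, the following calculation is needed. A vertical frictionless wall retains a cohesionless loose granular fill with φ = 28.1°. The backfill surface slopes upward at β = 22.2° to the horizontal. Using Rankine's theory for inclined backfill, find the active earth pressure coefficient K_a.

0.494

K_a = cos β · (cos β − √(cos²β − cos²φ)) / (cos β + √(cos²β − cos²φ)).
cos β = 0.9259, cos φ = 0.8821, √(cos²β − cos²φ) = 0.2812.
K_a = 0.9259 × (0.9259 − 0.2812)/(0.9259 + 0.2812) = 0.4945.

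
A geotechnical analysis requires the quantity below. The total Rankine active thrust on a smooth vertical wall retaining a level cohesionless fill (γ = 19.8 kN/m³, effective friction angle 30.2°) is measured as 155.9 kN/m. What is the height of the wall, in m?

6.90 m

K_a = 0.3307. P_a = ½ K_a γ H² ⇒ H = √(2P_a/(K_a γ)).
H = √(2×155.9/(0.3307×19.8)) = 6.901 m.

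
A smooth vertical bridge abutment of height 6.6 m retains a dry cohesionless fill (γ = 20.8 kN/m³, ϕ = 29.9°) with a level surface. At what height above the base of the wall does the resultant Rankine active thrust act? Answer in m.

2.20 m

K_a = 0.3347.
The pressure distribution is triangular, so the resultant acts at H/3 above the base = 6.6/3 = 2.200 m.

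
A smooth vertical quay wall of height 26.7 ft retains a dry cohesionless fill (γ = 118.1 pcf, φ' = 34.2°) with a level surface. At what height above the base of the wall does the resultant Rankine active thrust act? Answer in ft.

K_a = 0.2803.
The pressure distribution is triangular, so the resultant acts at H/3 above the base = 26.7/3 = 8.900 ft.

8.90 ft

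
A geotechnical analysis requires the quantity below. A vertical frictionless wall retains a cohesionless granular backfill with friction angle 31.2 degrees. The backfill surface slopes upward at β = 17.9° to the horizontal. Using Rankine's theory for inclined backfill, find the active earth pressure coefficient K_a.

0.372

K_a = cos β · (cos β − √(cos²β − cos²φ)) / (cos β + √(cos²β − cos²φ)).
cos β = 0.9516, cos φ = 0.8554, √(cos²β − cos²φ) = 0.4170.
K_a = 0.9516 × (0.9516 − 0.4170)/(0.9516 + 0.4170) = 0.3717.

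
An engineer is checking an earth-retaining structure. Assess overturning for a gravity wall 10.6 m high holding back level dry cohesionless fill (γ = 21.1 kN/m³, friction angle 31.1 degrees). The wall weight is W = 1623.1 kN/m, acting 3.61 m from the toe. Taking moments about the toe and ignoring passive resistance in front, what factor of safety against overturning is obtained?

K_a = tan²(45° − 31.1°/2) = 0.3188.
P_a = ½K_aγH² = 0.5×0.3188×21.1×10.6² = 377.9 kN/m, acting at H/3 = 3.533 m above the base.
Overturning moment M_o = P_a × H/3 = 377.9 × 3.533 = 1335.
Resisting moment M_r = W × 3.61 = 1623.1 × 3.61 = 5859.
FS_overturning = M_r/M_o = 5859/1335 = 4.388.

4.39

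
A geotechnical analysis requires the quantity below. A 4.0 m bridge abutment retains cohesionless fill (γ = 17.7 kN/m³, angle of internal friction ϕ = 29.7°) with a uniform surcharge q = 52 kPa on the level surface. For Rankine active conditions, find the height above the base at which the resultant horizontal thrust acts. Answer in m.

1.73 m

K_a = 0.3374.
Triangular part P₁ = ½K_aγH² = 47.77 at H/3 = 1.333 m; rectangular part P₂ = K_a q H = 70.18 at H/2 = 2.000 m.
ȳ = (P₁·1.333 + P₂·2.000)/(P₁+P₂) = 1.730 m.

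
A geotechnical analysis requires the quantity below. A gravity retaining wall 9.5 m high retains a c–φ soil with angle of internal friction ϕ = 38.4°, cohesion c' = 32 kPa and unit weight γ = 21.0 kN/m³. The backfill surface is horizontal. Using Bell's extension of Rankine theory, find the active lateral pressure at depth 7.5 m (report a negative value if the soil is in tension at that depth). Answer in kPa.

5.87 kPa

K_a = (1 − sin φ)/(1 + sin φ) = 0.2337.
σ_a = K_a γ z − 2c√K_a = 0.2337×21.0×7.5 − 2×32×0.4834 = 5.868 kPa.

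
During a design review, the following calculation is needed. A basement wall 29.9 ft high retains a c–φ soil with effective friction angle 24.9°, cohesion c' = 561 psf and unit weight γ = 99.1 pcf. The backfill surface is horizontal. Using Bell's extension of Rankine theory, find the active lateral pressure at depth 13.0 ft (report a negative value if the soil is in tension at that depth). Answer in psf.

-191 psf

K_a = (1 − sin φ)/(1 + sin φ) = 0.4074.
σ_a = K_a γ z − 2c√K_a = 0.4074×99.1×13.0 − 2×561×0.6383 = -191.3 psf.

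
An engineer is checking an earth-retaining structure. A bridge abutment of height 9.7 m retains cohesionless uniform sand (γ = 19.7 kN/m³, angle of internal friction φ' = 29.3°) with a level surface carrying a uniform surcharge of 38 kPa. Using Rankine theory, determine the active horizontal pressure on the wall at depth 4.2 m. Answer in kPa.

41.4 kPa

K_a = (1 − sin φ)/(1 + sin φ) = 0.3428.
σ_v = γz + q = 19.7 × 4.2 + 38 = 120.7 kPa.
σ_h = K_a σ_v = 0.3428 × 120.7 = 41.39 kPa.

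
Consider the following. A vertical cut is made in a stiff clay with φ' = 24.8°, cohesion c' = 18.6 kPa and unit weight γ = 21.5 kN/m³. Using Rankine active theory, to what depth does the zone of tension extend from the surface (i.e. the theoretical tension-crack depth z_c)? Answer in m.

2.71 m

K_a = tan²(45° − 24.8°/2) = 0.4090; √K_a = 0.6395.
The active pressure is zero where K_a γ z = 2c√K_a, so z_c = 2c/(γ√K_a) = 2×18.6/(21.5×0.6395) = 2.705 m.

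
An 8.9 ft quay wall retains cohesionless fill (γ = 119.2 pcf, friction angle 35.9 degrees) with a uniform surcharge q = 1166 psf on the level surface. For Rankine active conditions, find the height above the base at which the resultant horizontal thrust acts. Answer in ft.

3.99 ft

K_a = 0.2607.
Triangular part P₁ = ½K_aγH² = 1231 at H/3 = 2.967 ft; rectangular part P₂ = K_a q H = 2706 at H/2 = 4.450 ft.
ȳ = (P₁·2.967 + P₂·4.450)/(P₁+P₂) = 3.986 ft.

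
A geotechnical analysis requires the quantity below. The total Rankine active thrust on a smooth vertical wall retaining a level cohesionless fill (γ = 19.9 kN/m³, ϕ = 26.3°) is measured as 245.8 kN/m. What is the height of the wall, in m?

8.00 m

K_a = 0.3859. P_a = ½ K_a γ H² ⇒ H = √(2P_a/(K_a γ)).
H = √(2×245.8/(0.3859×19.9)) = 8.001 m.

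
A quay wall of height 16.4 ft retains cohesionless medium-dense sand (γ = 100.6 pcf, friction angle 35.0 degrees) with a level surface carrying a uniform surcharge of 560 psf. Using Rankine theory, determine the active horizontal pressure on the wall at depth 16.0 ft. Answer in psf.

K_a = (1 − sin φ)/(1 + sin φ) = 0.2710.
σ_v = γz + q = 100.6 × 16.0 + 560 = 2170 psf.
σ_h = K_a σ_v = 0.2710 × 2170 = 587.9 psf.

588 psf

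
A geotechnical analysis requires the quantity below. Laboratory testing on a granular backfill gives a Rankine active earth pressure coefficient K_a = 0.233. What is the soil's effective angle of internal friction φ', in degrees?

38.5°

K_a = tan²(45° − φ/2) ⇒ 45° − φ/2 = arctan(√0.233) = 25.77°.
φ = 2(45° − 25.77°) = 38.47°.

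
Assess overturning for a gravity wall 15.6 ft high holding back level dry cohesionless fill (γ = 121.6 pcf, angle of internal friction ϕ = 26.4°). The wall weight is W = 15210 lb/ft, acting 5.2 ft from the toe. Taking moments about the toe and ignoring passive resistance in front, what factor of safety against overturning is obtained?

2.67

K_a = tan²(45° − 26.4°/2) = 0.3844.
P_a = ½K_aγH² = 0.5×0.3844×121.6×15.6² = 5688 lb/ft, acting at H/3 = 5.200 ft above the base.
Overturning moment M_o = P_a × H/3 = 5688 × 5.200 = 29580.
Resisting moment M_r = W × 5.2 = 15210 × 5.2 = 79090.
FS_overturning = M_r/M_o = 79090/29580 = 2.674.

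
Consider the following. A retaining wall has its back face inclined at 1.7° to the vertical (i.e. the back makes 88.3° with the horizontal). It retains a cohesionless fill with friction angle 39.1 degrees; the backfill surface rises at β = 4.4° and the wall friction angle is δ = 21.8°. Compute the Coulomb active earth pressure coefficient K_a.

0.228

K_a = sin²(α+φ) / [sin²α · sin(α−δ) · (1 + √{sin(φ+δ)sin(φ−β) / (sin(α−δ)sin(α+β))})²].
With α = 88.3°, φ = 39.1°, δ = 21.8°, β = 4.4°: K_a = 0.2283.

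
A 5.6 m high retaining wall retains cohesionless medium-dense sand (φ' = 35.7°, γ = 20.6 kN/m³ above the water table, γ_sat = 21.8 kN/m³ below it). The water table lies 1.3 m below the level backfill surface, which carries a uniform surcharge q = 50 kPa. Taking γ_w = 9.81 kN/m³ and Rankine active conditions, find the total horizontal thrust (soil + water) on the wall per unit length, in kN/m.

K_a = tan²(45° − φ/2) = 0.2630.
γ' = 21.8 − 9.81 = 11.99 kN/m³. h₂ = H − d_w = 4.3 m.
σ'_h: at surface K_a·q = 13.15; at WT K_a(q+γd_w) = 20.19; at base K_a(q+γd_w+γ'h₂) = 33.75 kPa.
P₁ = ½(13.15+20.19)×1.3 = 21.67; P₂ = ½(20.19+33.75)×4.3 = 116.0; P_w = ½γ_w h₂² = 90.69.
Total = 21.67+116.0+90.69 = 228.3 kN/m.

228 kN/m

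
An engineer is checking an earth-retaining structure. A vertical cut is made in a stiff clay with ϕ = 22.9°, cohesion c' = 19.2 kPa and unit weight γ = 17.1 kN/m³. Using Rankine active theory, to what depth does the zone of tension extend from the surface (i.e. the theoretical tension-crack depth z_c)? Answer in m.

3.39 m

K_a = tan²(45° − 22.9°/2) = 0.4398; √K_a = 0.6631.
The active pressure is zero where K_a γ z = 2c√K_a, so z_c = 2c/(γ√K_a) = 2×19.2/(17.1×0.6631) = 3.386 m.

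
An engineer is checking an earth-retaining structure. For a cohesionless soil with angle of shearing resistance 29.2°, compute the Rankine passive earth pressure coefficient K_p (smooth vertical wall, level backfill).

K_p = (1 + sin φ)/(1 − sin φ) = tan²(45° + 29.2°/2) = 2.905.

2.91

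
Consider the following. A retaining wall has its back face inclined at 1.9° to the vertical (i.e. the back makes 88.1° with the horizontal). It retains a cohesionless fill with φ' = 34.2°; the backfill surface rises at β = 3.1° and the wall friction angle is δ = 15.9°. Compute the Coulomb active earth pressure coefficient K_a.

0.278

K_a = sin²(α+φ) / [sin²α · sin(α−δ) · (1 + √{sin(φ+δ)sin(φ−β) / (sin(α−δ)sin(α+β))})²].
With α = 88.1°, φ = 34.2°, δ = 15.9°, β = 3.1°: K_a = 0.2775.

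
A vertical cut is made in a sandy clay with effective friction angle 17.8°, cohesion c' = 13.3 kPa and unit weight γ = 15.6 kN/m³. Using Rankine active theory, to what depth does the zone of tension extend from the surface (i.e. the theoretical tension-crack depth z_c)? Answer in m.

2.34 m

K_a = tan²(45° − 17.8°/2) = 0.5318; √K_a = 0.7292.
The active pressure is zero where K_a γ z = 2c√K_a, so z_c = 2c/(γ√K_a) = 2×13.3/(15.6×0.7292) = 2.338 m.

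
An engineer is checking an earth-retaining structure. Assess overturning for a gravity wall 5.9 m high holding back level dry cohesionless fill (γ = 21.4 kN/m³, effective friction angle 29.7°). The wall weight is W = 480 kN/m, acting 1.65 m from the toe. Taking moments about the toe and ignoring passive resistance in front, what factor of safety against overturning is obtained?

K_a = tan²(45° − 29.7°/2) = 0.3374.
P_a = ½K_aγH² = 0.5×0.3374×21.4×5.9² = 125.7 kN/m, acting at H/3 = 1.967 m above the base.
Overturning moment M_o = P_a × H/3 = 125.7 × 1.967 = 247.1.
Resisting moment M_r = W × 1.65 = 480 × 1.65 = 792.0.
FS_overturning = M_r/M_o = 792.0/247.1 = 3.205.

3.20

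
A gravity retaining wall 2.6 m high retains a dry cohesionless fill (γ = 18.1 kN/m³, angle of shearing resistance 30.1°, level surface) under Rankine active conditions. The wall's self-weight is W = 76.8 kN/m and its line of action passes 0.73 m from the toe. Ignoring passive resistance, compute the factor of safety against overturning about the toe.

3.18

K_a = tan²(45° − 30.1°/2) = 0.3320.
P_a = ½K_aγH² = 0.5×0.3320×18.1×2.6² = 20.31 kN/m, acting at H/3 = 0.8667 m above the base.
Overturning moment M_o = P_a × H/3 = 20.31 × 0.8667 = 17.60.
Resisting moment M_r = W × 0.73 = 76.8 × 0.73 = 56.06.
FS_overturning = M_r/M_o = 56.06/17.60 = 3.185.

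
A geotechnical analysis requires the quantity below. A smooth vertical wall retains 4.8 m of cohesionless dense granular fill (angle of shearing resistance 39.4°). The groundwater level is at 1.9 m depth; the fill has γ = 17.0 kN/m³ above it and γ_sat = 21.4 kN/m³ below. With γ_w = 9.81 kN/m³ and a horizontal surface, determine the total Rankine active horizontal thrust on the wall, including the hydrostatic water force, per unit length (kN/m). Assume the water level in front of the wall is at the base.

K_a = tan²(45° − φ/2) = 0.2234.
γ' = 21.4 − 9.81 = 11.59 kN/m³. Depth below WT = 2.9 m.
σ'_h at WT = K_a γ d_w = 7.217 kPa; at base = 7.217 + K_a γ' × 2.9 = 14.73 kPa.
P₁ (0–1.9 m) = ½×7.217×1.9 = 6.856. P₂ (1.9–4.8 m) = ½(7.217+14.73)×2.9 = 31.82.
P_w = ½ γ_w h₂² = 0.5×9.81×2.9² = 41.25. Total = 6.856+31.82+41.25 = 79.93 kN/m.

79.9 kN/m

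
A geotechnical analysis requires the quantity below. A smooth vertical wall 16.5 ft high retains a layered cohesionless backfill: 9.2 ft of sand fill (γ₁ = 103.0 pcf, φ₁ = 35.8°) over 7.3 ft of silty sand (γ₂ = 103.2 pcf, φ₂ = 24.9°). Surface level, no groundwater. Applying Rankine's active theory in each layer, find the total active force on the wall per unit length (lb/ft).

5080 lb/ft

K_a1 = tan²(45°−35.8°/2) = 0.2619; K_a2 = tan²(45°−24.9°/2) = 0.4074.
Layer 1: σ at base = K_a1 γ₁ h₁ = 248.1 psf; P₁ = ½×248.1×9.2 = 1141.
Layer 2: σ_v at top = γ₁h₁ = 947.6; σ_h top = K_a2×947.6 = 386.1; σ_h base = K_a2×(947.6+103.2×7.3) = 693.0.
P₂ = ½(386.1+693.0)×7.3 = 3939. Total P_a = 1141+3939 = 5080 lb/ft.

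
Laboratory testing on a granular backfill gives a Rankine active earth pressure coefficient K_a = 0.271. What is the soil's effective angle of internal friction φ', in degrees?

35.0°

K_a = tan²(45° − φ/2) ⇒ 45° − φ/2 = arctan(√0.271) = 27.50°.
φ = 2(45° − 27.50°) = 35.00°.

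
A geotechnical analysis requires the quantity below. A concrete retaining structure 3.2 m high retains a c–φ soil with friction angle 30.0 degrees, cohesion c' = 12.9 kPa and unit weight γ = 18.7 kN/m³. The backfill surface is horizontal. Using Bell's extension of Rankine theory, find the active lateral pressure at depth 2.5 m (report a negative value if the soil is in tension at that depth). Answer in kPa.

K_a = (1 − sin φ)/(1 + sin φ) = 0.3333.
σ_a = K_a γ z − 2c√K_a = 0.3333×18.7×2.5 − 2×12.9×0.5774 = 0.6877 kPa.

0.688 kPa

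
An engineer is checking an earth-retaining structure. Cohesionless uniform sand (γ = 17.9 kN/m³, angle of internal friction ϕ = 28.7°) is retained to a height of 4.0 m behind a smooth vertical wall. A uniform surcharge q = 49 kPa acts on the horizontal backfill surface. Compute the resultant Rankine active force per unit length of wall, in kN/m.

K_a = tan²(45° − φ/2) = 0.3511.
Soil triangle: ½ K_a γ H² = 0.5×0.3511×17.9×4.0² = 50.28 kN/m.
Surcharge rectangle: K_a q H = 0.3511×49×4.0 = 68.82 kN/m.
Total = 50.28 + 68.82 = 119.1 kN/m.

119 kN/m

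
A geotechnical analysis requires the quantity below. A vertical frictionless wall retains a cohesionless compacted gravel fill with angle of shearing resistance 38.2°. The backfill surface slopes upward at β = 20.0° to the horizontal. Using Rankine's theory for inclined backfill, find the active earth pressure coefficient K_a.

0.274

K_a = cos β · (cos β − √(cos²β − cos²φ)) / (cos β + √(cos²β − cos²φ)).
cos β = 0.9397, cos φ = 0.7859, √(cos²β − cos²φ) = 0.5152.
K_a = 0.9397 × (0.9397 − 0.5152)/(0.9397 + 0.5152) = 0.2742.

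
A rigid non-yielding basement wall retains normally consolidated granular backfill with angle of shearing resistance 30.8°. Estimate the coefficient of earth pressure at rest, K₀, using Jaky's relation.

0.488

K₀ = 1 − sin φ' = 1 − sin 30.8° = 0.4880.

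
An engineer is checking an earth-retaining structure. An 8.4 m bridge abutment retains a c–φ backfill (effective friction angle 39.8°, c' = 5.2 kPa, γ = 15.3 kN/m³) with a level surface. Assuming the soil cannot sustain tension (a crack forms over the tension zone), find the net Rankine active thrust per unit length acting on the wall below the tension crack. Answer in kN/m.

81.1 kN/m

K_a = 0.2194; √K_a = 0.4684.
Tension-crack depth z_c = 2c/(γ√K_a) = 2×5.2/(15.3×0.4684) = 1.451 m.
σ_a at base = K_a γ H − 2c√K_a = 0.2194×15.3×8.4 − 2×5.2×0.4684 = 23.33 kPa.
P_a = ½ × 23.33 × (H − z_c) = 0.5×23.33×6.949 = 81.06 kN/m.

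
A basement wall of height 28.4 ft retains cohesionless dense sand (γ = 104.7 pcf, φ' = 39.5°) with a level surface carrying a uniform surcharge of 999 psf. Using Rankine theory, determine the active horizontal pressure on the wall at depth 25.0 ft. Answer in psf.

804 psf

K_a = (1 − sin φ)/(1 + sin φ) = 0.2224.
σ_v = γz + q = 104.7 × 25.0 + 999 = 3616 psf.
σ_h = K_a σ_v = 0.2224 × 3616 = 804.4 psf.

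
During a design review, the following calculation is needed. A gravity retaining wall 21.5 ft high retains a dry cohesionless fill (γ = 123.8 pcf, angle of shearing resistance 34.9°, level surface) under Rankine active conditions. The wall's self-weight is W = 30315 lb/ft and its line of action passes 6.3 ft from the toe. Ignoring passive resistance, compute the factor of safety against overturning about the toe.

K_a = tan²(45° − 34.9°/2) = 0.2721.
P_a = ½K_aγH² = 0.5×0.2721×123.8×21.5² = 7787 lb/ft, acting at H/3 = 7.167 ft above the base.
Overturning moment M_o = P_a × H/3 = 7787 × 7.167 = 55810.
Resisting moment M_r = W × 6.3 = 30315 × 6.3 = 191000.
FS_overturning = M_r/M_o = 191000/55810 = 3.422.

3.42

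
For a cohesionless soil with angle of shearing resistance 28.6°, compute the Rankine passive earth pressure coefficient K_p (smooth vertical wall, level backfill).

K_p = (1 + sin φ)/(1 − sin φ) = tan²(45° + 28.6°/2) = 2.837.

2.84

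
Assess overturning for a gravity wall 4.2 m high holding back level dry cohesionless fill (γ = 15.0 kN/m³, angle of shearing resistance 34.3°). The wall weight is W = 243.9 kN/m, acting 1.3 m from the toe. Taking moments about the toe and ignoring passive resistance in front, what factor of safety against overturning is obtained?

K_a = tan²(45° − 34.3°/2) = 0.2792.
P_a = ½K_aγH² = 0.5×0.2792×15.0×4.2² = 36.93 kN/m, acting at H/3 = 1.400 m above the base.
Overturning moment M_o = P_a × H/3 = 36.93 × 1.400 = 51.71.
Resisting moment M_r = W × 1.3 = 243.9 × 1.3 = 317.1.
FS_overturning = M_r/M_o = 317.1/51.71 = 6.132.

6.13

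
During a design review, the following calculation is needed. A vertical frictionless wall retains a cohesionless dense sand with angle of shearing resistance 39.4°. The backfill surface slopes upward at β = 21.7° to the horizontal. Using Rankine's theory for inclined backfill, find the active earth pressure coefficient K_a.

K_a = cos β · (cos β − √(cos²β − cos²φ)) / (cos β + √(cos²β − cos²φ)).
cos β = 0.9291, cos φ = 0.7727, √(cos²β − cos²φ) = 0.5159.
K_a = 0.9291 × (0.9291 − 0.5159)/(0.9291 + 0.5159) = 0.2657.

0.266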